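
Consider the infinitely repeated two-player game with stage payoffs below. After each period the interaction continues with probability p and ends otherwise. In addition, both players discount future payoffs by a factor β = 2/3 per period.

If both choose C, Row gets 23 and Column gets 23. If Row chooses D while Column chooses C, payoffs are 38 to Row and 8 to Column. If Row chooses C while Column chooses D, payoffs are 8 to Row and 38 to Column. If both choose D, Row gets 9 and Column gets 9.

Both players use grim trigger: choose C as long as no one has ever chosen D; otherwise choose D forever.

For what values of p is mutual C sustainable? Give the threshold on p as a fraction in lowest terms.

45/58

With continuation probability p and discount β, the effective per-period discount factor is βp.
Grim-trigger IC: βp ≥ (38−23)/(38−9) = 15/29.
So p ≥ (15/29)/(2/3) = 45/58.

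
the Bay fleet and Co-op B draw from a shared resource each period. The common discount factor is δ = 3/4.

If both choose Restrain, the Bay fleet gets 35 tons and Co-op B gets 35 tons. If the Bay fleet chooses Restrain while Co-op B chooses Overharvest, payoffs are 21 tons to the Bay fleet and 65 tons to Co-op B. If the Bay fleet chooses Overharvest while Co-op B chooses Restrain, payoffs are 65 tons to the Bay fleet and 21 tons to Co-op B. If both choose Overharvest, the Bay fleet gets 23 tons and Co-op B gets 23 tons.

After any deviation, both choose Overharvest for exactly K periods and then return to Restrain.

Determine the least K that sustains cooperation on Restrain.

IC: δ(1−δ^K)/(1−δ) ≥ (65−35)/(35−23) = 5/2.
With δ = 3/4: need 1 − δ^K ≥ 5/2·(1−3/4)/(3/4), i.e. δ^K ≤ 0.1667.
Since (3/4)^6 = 0.1780 and (3/4)^7 = 0.1335, the smallest such K is 7.

7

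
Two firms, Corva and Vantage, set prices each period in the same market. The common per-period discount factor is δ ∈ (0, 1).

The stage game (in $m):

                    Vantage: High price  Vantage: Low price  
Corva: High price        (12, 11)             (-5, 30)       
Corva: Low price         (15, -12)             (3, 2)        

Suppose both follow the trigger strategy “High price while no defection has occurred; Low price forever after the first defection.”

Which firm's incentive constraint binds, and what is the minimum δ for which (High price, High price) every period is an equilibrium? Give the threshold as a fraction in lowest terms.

Vantage; δ ≥ 19/28

For Corva: deviation gain 15−12 = 3, per-period punishment loss 12−3 = 9. IC gives δ ≥ 3/12 = 1/4.
For Vantage: gain 19, loss 9 per period, so δ ≥ 19/28.
The tighter constraint is Vantage's, so cooperation needs δ ≥ 19/28.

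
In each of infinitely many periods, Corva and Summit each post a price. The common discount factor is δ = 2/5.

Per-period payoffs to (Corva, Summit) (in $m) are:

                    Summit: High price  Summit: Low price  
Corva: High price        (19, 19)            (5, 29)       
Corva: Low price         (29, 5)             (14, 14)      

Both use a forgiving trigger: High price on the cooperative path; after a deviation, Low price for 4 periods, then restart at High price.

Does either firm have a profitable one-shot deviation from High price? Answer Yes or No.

A one-shot deviation gives 29 now, then 14 for 4 periods, then back to 19.
Gain from deviating: (29−19) today; loss: (19−14) in each of the next 4 periods.
No-deviation condition: (19−14)(δ+…+δ^4) ≥ 29−19, i.e. δ+…+δ^4 ≥ 2.
At δ = 2/5: δ+…+δ^4 = 0.6496 < 2.0000.
So cooperation is not sustainable.

Yes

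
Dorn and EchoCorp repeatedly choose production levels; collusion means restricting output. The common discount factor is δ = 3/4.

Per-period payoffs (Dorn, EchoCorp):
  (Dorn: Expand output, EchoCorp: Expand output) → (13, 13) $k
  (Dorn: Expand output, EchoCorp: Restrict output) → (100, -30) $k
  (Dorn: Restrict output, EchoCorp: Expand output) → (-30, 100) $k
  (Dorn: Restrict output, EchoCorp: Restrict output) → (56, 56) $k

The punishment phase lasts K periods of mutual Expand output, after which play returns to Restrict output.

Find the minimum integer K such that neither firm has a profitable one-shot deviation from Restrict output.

Need Σ_{k=1}^{K} δ^k ≥ (100−56)/(56−13) = 1.0233 at δ = 3/4.
At K = 1 the sum is 0.7500 < 1.0233; at K = 2 it is 1.3125 ≥ 1.0233.
So the minimum punishment length is K = 2.

2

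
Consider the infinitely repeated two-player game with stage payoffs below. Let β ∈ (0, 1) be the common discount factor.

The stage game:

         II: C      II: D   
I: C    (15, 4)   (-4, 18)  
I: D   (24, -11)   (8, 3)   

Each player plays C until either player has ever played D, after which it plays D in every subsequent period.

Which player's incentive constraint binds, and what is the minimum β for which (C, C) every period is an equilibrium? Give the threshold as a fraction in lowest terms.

For I: deviation gain 24−15 = 9, per-period punishment loss 15−8 = 7. IC gives β ≥ 9/16.
For II: gain 14, loss 1 per period, so β ≥ 14/15.
The tighter constraint is II's, so cooperation needs β ≥ 14/15.

II; β ≥ 14/15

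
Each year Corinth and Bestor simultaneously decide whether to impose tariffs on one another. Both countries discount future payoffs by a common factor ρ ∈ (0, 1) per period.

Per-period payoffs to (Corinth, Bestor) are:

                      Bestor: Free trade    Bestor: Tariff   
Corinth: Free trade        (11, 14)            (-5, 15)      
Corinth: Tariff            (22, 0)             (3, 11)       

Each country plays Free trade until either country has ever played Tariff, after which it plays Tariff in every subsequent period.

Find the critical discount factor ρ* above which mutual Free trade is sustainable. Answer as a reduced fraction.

For Corinth: deviation gain 22−11 = 11, per-period punishment loss 11−3 = 8. IC gives ρ ≥ 11/19.
For Bestor: gain 1, loss 3 per period, so ρ ≥ 1/4.
The tighter constraint is Corinth's, so cooperation needs ρ ≥ 11/19.

11/19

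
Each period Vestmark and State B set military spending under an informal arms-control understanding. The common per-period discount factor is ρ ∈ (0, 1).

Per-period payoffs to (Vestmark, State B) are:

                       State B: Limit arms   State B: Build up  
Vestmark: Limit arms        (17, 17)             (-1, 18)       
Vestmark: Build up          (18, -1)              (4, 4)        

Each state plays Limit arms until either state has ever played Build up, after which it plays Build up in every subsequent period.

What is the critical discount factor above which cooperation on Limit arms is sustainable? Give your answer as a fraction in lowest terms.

1/14

Under grim trigger the critical discount factor is (T−C)/(T−P) with T = 18, C = 17, P = 4.
ρ* = (18−17)/(18−4) = 1/14.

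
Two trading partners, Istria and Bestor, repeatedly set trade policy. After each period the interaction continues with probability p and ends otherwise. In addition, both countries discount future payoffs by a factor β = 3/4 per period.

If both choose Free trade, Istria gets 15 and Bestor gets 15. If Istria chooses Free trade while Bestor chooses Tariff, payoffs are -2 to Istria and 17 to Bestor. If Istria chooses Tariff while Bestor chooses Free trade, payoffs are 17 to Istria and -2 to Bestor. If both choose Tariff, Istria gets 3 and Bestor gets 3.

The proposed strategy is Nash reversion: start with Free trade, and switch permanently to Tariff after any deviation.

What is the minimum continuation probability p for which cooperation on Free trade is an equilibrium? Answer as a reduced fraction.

Expected continuation weight on next period's payoff is β·p = 3/4·p, which plays the role of the discount factor.
Cooperation requires 3/4·p ≥ (17−15)/(17−3) = 1/7, hence p ≥ 4/21.

4/21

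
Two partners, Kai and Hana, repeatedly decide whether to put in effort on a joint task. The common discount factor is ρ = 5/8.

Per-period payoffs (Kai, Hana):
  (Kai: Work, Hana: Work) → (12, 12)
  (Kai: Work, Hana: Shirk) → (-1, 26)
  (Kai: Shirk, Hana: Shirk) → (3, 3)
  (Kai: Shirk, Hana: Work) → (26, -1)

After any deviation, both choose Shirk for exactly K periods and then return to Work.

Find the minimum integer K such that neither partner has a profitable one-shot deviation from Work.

No profitable deviation requires (12−3)(ρ+…+ρ^K) ≥ 26−12, i.e. ρ+…+ρ^K ≥ 14/9 ≈ 1.5556.
With ρ = 5/8, the partial sums are K=1: 0.6250, K=2: 1.0156, K=3: 1.2598, K=4: 1.4124, K=5: 1.5077, K=6: 1.5673.
K = 6 is the first length at which the sum reaches 1.5556.

6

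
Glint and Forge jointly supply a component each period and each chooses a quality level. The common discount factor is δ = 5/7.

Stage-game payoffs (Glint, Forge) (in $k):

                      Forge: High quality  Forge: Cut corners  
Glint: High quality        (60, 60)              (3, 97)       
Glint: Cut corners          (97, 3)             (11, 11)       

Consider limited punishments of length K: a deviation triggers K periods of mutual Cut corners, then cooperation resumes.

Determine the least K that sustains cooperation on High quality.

Need Σ_{k=1}^{K} δ^k ≥ (97−60)/(60−11) = 0.7551 at δ = 5/7.
At K = 1 the sum is 0.7143 < 0.7551; at K = 2 it is 1.2245 ≥ 0.7551.
So the minimum punishment length is K = 2.

2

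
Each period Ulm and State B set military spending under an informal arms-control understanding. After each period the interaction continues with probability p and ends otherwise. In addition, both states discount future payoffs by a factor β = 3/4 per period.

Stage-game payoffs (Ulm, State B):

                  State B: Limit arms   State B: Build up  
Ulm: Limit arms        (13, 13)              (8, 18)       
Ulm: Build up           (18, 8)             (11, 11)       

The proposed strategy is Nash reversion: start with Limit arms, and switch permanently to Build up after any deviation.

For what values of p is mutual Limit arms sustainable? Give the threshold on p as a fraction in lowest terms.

20/21

With continuation probability p and discount β, the effective per-period discount factor is βp.
Grim-trigger IC: βp ≥ (18−13)/(18−11) = 5/7.
So p ≥ (5/7)/(3/4) = 20/21.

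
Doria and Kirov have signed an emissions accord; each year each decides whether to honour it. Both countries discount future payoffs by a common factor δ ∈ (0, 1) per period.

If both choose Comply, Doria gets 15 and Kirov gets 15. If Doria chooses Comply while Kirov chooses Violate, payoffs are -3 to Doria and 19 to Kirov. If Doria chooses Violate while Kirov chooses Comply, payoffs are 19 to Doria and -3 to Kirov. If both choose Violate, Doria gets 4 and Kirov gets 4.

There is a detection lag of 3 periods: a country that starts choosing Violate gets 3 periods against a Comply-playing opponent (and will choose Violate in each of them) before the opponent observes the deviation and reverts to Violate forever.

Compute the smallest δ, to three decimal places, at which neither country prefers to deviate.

The best deviation is to choose Violate for all 3 undetected periods, earning 19 each, then 4 forever once detected.
Deviation value: 19(1−δ^3)/(1−δ) + 4δ^3/(1−δ); cooperation value: 15/(1−δ).
IC: 15 ≥ 19(1−δ^3) + 4δ^3 = 19 − 15δ^3.
So δ^3 ≥ 4/15, giving δ ≥ (4/15)^(1/3) ≈ 0.644.

0.644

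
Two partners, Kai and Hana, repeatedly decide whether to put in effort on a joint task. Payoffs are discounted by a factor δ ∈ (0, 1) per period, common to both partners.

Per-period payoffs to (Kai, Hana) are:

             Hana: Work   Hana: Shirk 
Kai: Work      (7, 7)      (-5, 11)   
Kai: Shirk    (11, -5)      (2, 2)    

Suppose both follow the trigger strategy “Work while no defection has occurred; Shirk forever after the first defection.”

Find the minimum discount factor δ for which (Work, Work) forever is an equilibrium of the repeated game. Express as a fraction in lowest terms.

Cooperation forever yields 7 each period: 7/(1−δ).
Deviating yields 11 once, then 2 forever: 11 + 2δ/(1−δ).
No profitable deviation requires 7/(1−δ) ≥ 11 + 2δ/(1−δ).
Multiplying by (1−δ): 7 ≥ 11(1−δ) + 2δ = 11 − 9δ.
So 9δ ≥ 4, i.e. δ ≥ 4/9.

4/9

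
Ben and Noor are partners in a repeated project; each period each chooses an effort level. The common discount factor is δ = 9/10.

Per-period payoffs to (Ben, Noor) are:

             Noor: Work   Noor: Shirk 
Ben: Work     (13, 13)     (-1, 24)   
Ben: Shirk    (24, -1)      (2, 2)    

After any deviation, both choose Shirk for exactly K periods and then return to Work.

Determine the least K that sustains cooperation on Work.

No profitable deviation requires (13−2)(δ+…+δ^K) ≥ 24−13, i.e. δ+…+δ^K ≥ 1 ≈ 1.0000.
With δ = 9/10, the partial sums are K=1: 0.9000, K=2: 1.7100.
K = 2 is the first length at which the sum reaches 1.0000.

2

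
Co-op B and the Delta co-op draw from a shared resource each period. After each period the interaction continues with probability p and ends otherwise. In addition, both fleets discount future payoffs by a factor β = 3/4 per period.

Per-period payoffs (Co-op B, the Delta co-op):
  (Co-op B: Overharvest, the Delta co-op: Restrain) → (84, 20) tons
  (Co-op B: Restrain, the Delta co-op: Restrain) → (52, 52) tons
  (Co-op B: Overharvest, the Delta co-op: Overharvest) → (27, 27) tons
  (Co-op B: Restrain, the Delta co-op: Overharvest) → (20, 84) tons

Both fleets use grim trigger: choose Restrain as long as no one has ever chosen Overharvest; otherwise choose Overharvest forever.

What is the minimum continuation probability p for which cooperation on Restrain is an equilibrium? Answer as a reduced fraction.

128/171

With continuation probability p and discount β, the effective per-period discount factor is βp.
Grim-trigger IC: βp ≥ (84−52)/(84−27) = 32/57.
So p ≥ (32/57)/(3/4) = 128/171.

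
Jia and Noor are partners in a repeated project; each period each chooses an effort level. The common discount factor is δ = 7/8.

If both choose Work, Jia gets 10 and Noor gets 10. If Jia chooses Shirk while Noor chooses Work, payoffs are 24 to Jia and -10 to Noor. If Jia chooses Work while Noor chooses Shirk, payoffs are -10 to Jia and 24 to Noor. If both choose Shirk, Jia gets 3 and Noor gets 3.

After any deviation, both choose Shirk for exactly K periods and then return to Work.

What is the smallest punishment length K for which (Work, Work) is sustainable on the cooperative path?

3

Need Σ_{k=1}^{K} δ^k ≥ (24−10)/(10−3) = 2.0000 at δ = 7/8.
At K = 2 the sum is 1.6406 < 2.0000; at K = 3 it is 2.3105 ≥ 2.0000.
So the minimum punishment length is K = 3.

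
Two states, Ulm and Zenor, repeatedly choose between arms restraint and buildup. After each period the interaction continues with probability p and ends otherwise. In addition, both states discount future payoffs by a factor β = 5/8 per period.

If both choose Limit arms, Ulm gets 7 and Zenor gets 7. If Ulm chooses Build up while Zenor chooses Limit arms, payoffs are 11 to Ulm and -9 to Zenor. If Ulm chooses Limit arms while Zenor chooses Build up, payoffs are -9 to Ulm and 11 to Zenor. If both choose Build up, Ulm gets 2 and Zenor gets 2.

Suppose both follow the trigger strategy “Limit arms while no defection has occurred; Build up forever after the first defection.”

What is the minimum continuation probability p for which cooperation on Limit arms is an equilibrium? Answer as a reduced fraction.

32/45

Expected continuation weight on next period's payoff is β·p = 5/8·p, which plays the role of the discount factor.
Cooperation requires 5/8·p ≥ (11−7)/(11−2) = 4/9, hence p ≥ 32/45.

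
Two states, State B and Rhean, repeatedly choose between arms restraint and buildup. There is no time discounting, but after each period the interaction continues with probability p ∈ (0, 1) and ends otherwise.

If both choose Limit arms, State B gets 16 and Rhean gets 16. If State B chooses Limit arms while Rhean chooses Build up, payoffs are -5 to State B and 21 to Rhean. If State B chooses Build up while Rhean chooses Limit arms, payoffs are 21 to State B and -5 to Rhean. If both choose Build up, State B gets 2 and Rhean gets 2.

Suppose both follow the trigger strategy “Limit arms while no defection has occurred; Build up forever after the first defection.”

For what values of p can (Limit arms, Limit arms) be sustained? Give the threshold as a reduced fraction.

5/19

Expected cooperation value is 16 + p·16 + p²·16 + … = 16/(1−p); deviation gives 21 + p·2/(1−p).
16 ≥ 21(1−p) + 2p ⇒ 19p ≥ 5 ⇒ p ≥ 5/19.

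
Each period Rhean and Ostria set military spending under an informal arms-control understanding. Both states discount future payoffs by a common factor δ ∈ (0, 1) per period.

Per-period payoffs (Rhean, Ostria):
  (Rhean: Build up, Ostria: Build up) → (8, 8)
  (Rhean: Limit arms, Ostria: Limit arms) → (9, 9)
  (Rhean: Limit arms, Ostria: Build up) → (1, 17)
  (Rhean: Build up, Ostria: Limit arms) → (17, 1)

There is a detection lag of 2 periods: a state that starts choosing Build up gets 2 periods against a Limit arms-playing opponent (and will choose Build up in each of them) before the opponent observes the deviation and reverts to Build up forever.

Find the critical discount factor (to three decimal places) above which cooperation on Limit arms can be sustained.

Deviating for the 2 undetected periods gains 17−9 = 8 per period over cooperation, then loses 9−8 = 1 per period forever once punishment starts.
Gain: 8(1 + δ + … + δ^1); loss: 1·δ^2/(1−δ).
No profitable deviation ⇔ 8(1−δ^2) ≤ 1·δ^2, i.e. δ^2 ≥ 8/(8+1) = 8/9.
Hence δ ≥ (8/9)^(1/2) ≈ 0.943.

0.943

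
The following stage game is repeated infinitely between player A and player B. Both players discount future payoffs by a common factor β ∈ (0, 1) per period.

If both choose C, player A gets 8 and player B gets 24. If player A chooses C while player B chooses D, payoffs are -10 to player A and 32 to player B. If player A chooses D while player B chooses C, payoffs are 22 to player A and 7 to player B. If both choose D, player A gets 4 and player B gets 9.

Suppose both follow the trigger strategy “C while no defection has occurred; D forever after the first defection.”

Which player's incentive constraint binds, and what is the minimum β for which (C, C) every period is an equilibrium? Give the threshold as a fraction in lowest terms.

For player A: deviation gain 22−8 = 14, per-period punishment loss 8−4 = 4. IC gives β ≥ 14/18 = 7/9.
For player B: gain 8, loss 15 per period, so β ≥ 8/23.
The tighter constraint is player A's, so cooperation needs β ≥ 7/9.

player A; β ≥ 7/9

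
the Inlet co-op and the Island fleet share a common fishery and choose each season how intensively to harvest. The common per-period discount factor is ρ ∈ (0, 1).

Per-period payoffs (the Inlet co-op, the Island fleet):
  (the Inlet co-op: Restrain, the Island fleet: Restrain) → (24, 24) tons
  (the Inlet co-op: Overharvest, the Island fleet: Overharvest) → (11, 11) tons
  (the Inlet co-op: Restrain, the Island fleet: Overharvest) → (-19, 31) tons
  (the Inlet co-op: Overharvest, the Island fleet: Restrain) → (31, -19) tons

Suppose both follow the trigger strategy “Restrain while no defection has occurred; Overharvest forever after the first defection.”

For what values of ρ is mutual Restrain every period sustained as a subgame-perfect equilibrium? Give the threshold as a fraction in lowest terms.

7/20

24/(1−ρ) ≥ 31 + 11ρ/(1−ρ)
24 ≥ 31 − 20ρ
ρ ≥ 7/20.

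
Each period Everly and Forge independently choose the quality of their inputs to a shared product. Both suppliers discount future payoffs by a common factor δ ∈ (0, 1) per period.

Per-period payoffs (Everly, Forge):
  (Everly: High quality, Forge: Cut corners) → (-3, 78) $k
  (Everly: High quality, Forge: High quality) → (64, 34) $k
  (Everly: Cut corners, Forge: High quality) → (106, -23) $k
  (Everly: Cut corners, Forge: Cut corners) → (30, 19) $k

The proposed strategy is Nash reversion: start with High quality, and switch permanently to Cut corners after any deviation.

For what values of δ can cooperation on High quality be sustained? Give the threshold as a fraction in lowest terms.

For Everly: deviation gain 106−64 = 42, per-period punishment loss 64−30 = 34. IC gives δ ≥ 42/76 = 21/38.
For Forge: gain 44, loss 15 per period, so δ ≥ 44/59.
The tighter constraint is Forge's, so cooperation needs δ ≥ 44/59.

44/59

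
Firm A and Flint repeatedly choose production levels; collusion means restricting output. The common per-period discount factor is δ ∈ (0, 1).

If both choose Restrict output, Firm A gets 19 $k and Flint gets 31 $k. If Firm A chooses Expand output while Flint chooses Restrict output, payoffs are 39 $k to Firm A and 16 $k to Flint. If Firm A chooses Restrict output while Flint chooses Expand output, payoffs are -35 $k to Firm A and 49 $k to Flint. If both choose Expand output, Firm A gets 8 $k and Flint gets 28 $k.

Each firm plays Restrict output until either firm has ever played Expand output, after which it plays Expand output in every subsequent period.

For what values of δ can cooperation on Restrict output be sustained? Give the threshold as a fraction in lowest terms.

Firm A's threshold: (39−19)/(39−8) = 20/31.
Flint's threshold: (49−31)/(49−28) = 6/7.
20/31 < 6/7, so Flint binds and δ* = 6/7.

6/7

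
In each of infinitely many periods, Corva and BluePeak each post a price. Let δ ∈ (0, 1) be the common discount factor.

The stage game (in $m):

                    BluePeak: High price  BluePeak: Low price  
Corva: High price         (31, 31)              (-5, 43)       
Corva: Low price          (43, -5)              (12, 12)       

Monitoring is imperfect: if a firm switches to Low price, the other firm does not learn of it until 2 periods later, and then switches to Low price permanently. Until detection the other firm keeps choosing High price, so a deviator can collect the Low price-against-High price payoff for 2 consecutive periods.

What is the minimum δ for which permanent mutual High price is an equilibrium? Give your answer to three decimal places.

0.622

Deviating for the 2 undetected periods gains 43−31 = 12 per period over cooperation, then loses 31−12 = 19 per period forever once punishment starts.
Gain: 12(1 + δ + … + δ^1); loss: 19·δ^2/(1−δ).
No profitable deviation ⇔ 12(1−δ^2) ≤ 19·δ^2, i.e. δ^2 ≥ 12/(12+19) = 12/31.
Hence δ ≥ (12/31)^(1/2) ≈ 0.622.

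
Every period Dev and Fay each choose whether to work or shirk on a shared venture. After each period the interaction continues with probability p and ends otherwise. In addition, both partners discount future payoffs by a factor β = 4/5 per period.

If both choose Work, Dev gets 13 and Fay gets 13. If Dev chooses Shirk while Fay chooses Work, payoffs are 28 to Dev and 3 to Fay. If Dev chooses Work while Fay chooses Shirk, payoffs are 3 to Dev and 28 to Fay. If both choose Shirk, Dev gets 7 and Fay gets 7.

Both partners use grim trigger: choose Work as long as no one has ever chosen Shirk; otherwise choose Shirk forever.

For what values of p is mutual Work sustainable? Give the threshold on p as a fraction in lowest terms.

With continuation probability p and discount β, the effective per-period discount factor is βp.
Grim-trigger IC: βp ≥ (28−13)/(28−7) = 5/7.
So p ≥ (5/7)/(4/5) = 25/28.

25/28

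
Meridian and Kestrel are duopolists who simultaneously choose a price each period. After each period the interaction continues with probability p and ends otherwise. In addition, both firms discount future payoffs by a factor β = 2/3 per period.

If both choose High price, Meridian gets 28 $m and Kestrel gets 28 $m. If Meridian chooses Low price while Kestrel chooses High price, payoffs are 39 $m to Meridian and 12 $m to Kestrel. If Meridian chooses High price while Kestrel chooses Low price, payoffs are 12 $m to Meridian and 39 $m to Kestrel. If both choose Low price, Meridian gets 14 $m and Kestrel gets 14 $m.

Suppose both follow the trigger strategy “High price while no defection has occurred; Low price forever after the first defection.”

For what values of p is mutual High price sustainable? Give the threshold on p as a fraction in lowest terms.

33/50

Expected continuation weight on next period's payoff is β·p = 2/3·p, which plays the role of the discount factor.
Cooperation requires 2/3·p ≥ (39−28)/(39−14) = 11/25, hence p ≥ 33/50.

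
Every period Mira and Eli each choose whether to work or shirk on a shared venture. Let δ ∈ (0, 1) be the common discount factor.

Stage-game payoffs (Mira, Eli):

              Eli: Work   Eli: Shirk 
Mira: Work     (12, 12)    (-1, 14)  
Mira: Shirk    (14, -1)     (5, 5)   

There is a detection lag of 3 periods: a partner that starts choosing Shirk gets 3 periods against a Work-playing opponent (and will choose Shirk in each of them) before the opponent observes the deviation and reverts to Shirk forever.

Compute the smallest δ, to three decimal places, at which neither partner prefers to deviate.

0.606

Deviating for the 3 undetected periods gains 14−12 = 2 per period over cooperation, then loses 12−5 = 7 per period forever once punishment starts.
Gain: 2(1 + δ + … + δ^2); loss: 7·δ^3/(1−δ).
No profitable deviation ⇔ 2(1−δ^3) ≤ 7·δ^3, i.e. δ^3 ≥ 2/(2+7) = 2/9.
Hence δ ≥ (2/9)^(1/3) ≈ 0.606.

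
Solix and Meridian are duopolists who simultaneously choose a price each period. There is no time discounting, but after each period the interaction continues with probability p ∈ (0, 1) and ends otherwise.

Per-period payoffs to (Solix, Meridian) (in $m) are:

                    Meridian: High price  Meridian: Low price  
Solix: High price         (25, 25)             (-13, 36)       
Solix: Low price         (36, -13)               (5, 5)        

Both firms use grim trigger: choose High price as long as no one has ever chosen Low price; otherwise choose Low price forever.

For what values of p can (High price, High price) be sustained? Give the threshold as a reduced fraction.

Expected cooperation value is 25 + p·25 + p²·25 + … = 25/(1−p); deviation gives 36 + p·5/(1−p).
25 ≥ 36(1−p) + 5p ⇒ 31p ≥ 11 ⇒ p ≥ 11/31.

11/31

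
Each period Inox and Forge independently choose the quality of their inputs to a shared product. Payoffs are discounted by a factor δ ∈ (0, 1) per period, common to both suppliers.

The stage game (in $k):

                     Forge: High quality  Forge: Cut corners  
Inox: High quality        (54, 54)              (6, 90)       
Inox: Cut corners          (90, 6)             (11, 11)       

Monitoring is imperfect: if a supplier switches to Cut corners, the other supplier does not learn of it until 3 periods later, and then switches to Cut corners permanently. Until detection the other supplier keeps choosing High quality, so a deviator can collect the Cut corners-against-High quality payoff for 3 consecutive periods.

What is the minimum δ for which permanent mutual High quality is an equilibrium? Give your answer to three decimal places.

The best deviation is to choose Cut corners for all 3 undetected periods, earning 90 each, then 11 forever once detected.
Deviation value: 90(1−δ^3)/(1−δ) + 11δ^3/(1−δ); cooperation value: 54/(1−δ).
IC: 54 ≥ 90(1−δ^3) + 11δ^3 = 90 − 79δ^3.
So δ^3 ≥ 36/79, giving δ ≥ (36/79)^(1/3) ≈ 0.770.

0.770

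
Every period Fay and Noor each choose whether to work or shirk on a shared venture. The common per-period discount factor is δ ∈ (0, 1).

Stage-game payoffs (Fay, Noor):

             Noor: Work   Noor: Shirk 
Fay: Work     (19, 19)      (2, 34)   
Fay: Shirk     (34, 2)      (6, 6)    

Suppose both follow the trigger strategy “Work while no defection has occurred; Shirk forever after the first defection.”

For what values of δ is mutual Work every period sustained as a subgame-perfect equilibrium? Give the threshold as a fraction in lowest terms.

15/28

19/(1−δ) ≥ 34 + 6δ/(1−δ)
19 ≥ 34 − 28δ
δ ≥ 15/28.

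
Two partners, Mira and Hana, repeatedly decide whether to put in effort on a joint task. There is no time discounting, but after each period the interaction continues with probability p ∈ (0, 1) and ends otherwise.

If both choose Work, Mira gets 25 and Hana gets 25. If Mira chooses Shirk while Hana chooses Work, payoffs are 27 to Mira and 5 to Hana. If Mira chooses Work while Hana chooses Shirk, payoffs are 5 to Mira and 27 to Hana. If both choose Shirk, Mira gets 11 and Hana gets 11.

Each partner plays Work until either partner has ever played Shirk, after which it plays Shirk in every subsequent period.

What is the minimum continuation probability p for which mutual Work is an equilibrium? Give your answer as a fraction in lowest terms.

With no time discounting, the continuation probability p plays the role of the discount factor.
Grim-trigger IC: 25/(1−p) ≥ 27 + 11p/(1−p) ⇒ p ≥ (27−25)/(27−11) = 1/8.

1/8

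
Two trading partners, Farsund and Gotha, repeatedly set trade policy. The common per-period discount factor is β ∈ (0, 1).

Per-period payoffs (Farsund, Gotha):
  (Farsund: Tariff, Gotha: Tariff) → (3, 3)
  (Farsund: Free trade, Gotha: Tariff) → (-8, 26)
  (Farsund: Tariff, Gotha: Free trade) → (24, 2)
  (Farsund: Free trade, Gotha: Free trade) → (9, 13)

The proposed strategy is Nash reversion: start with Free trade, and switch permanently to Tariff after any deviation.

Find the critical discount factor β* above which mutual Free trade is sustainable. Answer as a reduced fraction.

5/7

Farsund: cooperation gives 9 each period; deviation gives 24 once then 3 forever.
  9/(1−β) ≥ 24 + 3β/(1−β) ⇒ β ≥ 15/21 = 5/7.
Gotha: cooperation gives 13 each period; deviation gives 26 once then 3 forever.
  β ≥ 13/23.
Both must hold, so the binding constraint is Farsund's: β ≥ 5/7.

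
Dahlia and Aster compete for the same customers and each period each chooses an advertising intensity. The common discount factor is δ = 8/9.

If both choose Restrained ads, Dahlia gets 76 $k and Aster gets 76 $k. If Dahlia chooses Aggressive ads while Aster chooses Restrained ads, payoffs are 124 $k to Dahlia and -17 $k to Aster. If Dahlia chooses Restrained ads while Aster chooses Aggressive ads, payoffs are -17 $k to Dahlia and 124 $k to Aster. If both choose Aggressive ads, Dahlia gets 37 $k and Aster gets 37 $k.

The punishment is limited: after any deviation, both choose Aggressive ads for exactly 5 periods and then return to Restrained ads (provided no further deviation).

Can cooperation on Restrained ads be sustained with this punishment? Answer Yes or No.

Yes

IC: δ+…+δ^5 ≥ (124−76)/(76−37) = 16/13.
At δ = 8/9: partial sum = 3.5606 ≥ 1.2308. Cooperation sustainable.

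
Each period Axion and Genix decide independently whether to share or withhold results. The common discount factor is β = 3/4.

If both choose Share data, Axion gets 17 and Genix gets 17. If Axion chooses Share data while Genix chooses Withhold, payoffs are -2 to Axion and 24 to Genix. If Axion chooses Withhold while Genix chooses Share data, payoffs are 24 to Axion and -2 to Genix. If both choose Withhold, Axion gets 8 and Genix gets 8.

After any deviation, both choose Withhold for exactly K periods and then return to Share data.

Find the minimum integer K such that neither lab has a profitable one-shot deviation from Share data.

IC: β(1−β^K)/(1−β) ≥ (24−17)/(17−8) = 7/9.
With β = 3/4: need 1 − β^K ≥ 7/9·(1−3/4)/(3/4), i.e. β^K ≤ 0.7407.
Since (3/4)^1 = 0.7500 and (3/4)^2 = 0.5625, the smallest such K is 2.

2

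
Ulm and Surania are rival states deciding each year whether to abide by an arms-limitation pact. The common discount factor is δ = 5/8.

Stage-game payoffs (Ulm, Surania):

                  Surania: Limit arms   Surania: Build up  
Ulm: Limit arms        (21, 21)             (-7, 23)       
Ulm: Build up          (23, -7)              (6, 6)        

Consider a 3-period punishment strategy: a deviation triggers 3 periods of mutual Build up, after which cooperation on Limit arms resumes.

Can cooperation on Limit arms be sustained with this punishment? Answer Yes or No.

A one-shot deviation gives 23 now, then 6 for 3 periods, then back to 21.
Gain from deviating: (23−21) today; loss: (21−6) in each of the next 3 periods.
No-deviation condition: (21−6)(δ+…+δ^3) ≥ 23−21, i.e. δ+…+δ^3 ≥ 2/15.
At δ = 5/8: δ+…+δ^3 = 1.2598 ≥ 0.1333.
So cooperation is sustainable.

Yes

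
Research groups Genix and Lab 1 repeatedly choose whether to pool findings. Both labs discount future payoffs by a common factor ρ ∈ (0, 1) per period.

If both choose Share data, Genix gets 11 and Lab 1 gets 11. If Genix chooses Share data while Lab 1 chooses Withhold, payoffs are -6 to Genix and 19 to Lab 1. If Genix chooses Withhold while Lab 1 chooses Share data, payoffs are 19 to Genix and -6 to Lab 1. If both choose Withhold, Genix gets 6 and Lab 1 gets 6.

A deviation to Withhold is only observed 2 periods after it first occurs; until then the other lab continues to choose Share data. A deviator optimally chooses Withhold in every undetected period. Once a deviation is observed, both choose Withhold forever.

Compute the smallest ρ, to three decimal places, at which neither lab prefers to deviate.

Deviating for the 2 undetected periods gains 19−11 = 8 per period over cooperation, then loses 11−6 = 5 per period forever once punishment starts.
Gain: 8(1 + ρ + … + ρ^1); loss: 5·ρ^2/(1−ρ).
No profitable deviation ⇔ 8(1−ρ^2) ≤ 5·ρ^2, i.e. ρ^2 ≥ 8/(8+5) = 8/13.
Hence ρ ≥ (8/13)^(1/2) ≈ 0.784.

0.784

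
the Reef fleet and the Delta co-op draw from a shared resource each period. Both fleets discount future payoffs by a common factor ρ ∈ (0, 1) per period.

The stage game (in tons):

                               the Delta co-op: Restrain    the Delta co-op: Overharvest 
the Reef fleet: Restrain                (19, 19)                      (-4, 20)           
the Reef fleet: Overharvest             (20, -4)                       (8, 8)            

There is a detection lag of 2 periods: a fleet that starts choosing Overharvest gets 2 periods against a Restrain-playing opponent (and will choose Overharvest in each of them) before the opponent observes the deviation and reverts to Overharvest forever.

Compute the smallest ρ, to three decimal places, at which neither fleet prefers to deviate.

0.289

A deviator earns 20 for 2 periods, then 8 forever; cooperating earns 19 forever. Multiplying the IC by (1−ρ):
19 ≥ 20(1−ρ^2) + 8ρ^2, so 12·ρ^2 ≥ 1 and ρ^2 ≥ 1/12.
ρ ≥ (1/12)^(1/2) ≈ 0.289.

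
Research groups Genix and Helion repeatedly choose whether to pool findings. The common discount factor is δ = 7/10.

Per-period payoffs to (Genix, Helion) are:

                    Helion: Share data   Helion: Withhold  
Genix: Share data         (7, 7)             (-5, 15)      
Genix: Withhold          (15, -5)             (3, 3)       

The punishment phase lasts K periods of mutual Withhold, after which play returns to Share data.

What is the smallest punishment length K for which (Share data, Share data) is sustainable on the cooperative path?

IC: δ(1−δ^K)/(1−δ) ≥ (15−7)/(7−3) = 2.
With δ = 7/10: need 1 − δ^K ≥ 2·(1−7/10)/(7/10), i.e. δ^K ≤ 0.1429.
Since (7/10)^5 = 0.1681 and (7/10)^6 = 0.1176, the smallest such K is 6.

6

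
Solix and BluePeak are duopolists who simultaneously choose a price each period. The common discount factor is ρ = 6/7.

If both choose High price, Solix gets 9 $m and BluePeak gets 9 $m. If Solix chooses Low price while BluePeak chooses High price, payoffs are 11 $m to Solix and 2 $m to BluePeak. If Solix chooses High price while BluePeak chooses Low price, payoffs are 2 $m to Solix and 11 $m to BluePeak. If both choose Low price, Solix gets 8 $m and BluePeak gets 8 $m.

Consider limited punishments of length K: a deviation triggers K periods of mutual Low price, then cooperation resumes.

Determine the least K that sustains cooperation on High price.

3

IC: ρ(1−ρ^K)/(1−ρ) ≥ (11−9)/(9−8) = 2.
With ρ = 6/7: need 1 − ρ^K ≥ 2·(1−6/7)/(6/7), i.e. ρ^K ≤ 0.6667.
Since (6/7)^2 = 0.7347 and (6/7)^3 = 0.6297, the smallest such K is 3.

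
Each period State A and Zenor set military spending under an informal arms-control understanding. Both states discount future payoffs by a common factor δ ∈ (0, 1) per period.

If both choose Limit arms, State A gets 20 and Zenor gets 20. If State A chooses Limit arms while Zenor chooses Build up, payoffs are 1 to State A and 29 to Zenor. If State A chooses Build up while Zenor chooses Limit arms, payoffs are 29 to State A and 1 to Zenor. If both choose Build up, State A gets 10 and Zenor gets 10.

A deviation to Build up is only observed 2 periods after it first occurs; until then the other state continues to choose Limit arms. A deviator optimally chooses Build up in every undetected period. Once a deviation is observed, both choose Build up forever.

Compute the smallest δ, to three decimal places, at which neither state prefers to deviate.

A deviator earns 29 for 2 periods, then 10 forever; cooperating earns 20 forever. Multiplying the IC by (1−δ):
20 ≥ 29(1−δ^2) + 10δ^2, so 19·δ^2 ≥ 9 and δ^2 ≥ 9/19.
δ ≥ (9/19)^(1/2) ≈ 0.688.

0.688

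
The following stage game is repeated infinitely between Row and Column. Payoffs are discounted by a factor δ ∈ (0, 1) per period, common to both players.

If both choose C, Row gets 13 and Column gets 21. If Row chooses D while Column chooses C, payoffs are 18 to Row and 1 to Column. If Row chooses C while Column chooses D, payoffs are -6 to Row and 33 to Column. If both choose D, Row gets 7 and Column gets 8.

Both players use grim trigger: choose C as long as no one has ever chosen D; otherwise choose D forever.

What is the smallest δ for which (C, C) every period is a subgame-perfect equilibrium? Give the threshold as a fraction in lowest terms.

For Row: deviation gain 18−13 = 5, per-period punishment loss 13−7 = 6. IC gives δ ≥ 5/11.
For Column: gain 12, loss 13 per period, so δ ≥ 12/25.
The tighter constraint is Column's, so cooperation needs δ ≥ 12/25.

12/25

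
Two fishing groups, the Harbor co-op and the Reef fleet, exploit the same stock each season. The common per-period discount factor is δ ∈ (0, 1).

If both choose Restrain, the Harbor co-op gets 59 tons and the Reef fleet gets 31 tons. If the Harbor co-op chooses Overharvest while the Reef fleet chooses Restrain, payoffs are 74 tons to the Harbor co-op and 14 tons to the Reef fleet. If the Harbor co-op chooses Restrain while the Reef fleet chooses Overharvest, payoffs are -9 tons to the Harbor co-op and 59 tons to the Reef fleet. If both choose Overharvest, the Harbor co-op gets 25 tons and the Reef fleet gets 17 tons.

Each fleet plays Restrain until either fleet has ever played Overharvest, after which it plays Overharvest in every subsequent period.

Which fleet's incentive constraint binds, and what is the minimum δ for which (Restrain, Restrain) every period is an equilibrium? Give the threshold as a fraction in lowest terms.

the Reef fleet; δ ≥ 2/3

the Harbor co-op's threshold: (74−59)/(74−25) = 15/49.
the Reef fleet's threshold: (59−31)/(59−17) = 2/3.
15/49 < 2/3, so the Reef fleet binds and δ* = 2/3.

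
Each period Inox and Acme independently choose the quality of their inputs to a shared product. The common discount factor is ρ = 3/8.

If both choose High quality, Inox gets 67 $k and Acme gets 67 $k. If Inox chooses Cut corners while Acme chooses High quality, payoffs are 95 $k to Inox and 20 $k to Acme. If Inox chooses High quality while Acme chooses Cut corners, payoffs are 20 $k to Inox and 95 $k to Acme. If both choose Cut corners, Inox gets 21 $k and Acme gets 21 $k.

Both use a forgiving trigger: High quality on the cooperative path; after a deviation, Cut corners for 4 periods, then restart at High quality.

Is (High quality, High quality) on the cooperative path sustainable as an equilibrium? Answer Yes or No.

A one-shot deviation gives 95 now, then 21 for 4 periods, then back to 67.
Gain from deviating: (95−67) today; loss: (67−21) in each of the next 4 periods.
No-deviation condition: (67−21)(ρ+…+ρ^4) ≥ 95−67, i.e. ρ+…+ρ^4 ≥ 14/23.
At ρ = 3/8: ρ+…+ρ^4 = 0.5881 < 0.6087.
So cooperation is not sustainable.

No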